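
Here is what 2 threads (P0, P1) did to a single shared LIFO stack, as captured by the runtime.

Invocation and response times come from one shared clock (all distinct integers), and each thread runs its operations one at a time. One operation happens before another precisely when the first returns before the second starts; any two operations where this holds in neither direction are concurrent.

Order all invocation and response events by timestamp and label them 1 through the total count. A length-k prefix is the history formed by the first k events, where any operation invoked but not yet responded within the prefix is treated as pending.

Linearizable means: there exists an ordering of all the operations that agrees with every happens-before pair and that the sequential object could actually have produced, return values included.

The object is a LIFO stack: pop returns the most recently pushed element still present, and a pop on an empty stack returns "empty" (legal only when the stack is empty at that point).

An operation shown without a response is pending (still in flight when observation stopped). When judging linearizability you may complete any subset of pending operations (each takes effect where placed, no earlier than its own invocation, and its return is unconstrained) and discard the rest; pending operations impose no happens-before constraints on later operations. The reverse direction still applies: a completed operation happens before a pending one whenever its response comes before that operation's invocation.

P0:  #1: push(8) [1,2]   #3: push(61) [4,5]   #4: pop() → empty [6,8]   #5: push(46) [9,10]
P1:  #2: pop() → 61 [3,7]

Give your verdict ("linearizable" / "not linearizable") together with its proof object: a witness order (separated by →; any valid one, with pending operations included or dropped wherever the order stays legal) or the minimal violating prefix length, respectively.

not linearizable — minimal violating prefix: 8 events

cut after 7 events: linearizable; cut after 8 events (#4 responds, time 8): not linearizable
no legal order exists: 3 real-time-consistent candidates over 4 completed LIFO stack operations, all rejected
sample order #1, #2, #3, #4 stalls at step 2 — #2 pop() → 61 has no legal effect
sample order #1, #3, #2, #4 stalls at step 4 — #4 pop() → empty has no legal effect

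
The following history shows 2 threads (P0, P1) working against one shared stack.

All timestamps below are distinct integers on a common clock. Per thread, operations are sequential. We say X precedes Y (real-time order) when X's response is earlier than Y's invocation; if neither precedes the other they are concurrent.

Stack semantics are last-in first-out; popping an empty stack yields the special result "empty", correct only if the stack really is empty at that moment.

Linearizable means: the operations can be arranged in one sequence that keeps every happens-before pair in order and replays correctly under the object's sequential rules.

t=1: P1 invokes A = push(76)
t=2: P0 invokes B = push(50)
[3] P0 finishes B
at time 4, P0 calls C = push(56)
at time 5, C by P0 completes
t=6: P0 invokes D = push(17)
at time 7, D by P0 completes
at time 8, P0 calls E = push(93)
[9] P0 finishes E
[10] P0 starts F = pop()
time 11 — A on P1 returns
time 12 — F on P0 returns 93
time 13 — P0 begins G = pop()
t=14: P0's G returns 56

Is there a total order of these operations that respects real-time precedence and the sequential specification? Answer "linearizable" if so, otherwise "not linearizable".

cut after 13 events: linearizable; cut after 14 events (G responds, time 14): not linearizable
6 orders of the 7 completed stack ops respect real time; none is legal
sample order A, B, C, D, E, F, G stalls at step 7 — G pop() → 56 has no legal effect
sample order B, A, C, D, E, F, G stalls at step 7 — G pop() → 56 has no legal effect

not linearizable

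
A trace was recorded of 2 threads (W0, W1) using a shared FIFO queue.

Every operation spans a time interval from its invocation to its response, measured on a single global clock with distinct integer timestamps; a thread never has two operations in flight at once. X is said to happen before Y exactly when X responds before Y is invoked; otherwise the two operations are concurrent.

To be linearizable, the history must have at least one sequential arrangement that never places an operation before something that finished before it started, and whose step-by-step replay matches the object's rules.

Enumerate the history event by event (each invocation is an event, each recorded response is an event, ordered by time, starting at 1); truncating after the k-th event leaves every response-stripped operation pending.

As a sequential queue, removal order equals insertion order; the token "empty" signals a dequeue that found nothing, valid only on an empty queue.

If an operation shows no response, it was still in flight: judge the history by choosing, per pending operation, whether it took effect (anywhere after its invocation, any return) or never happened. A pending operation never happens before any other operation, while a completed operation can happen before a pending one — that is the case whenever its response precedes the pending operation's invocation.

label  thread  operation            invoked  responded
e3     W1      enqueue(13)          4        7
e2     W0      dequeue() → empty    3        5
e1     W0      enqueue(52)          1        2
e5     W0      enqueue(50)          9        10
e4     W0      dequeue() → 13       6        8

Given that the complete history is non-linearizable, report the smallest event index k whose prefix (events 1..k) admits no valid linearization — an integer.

events 1..4 are linearizable, e.g. via e1:
after step 1 (e1 enqueue(52)): queue <52>
include event 5 — e2 responding at 5 — and every candidate order breaks
no completion choice of the 1 pending operation (e3) rescues it — every subset was tried
one such order, e1, e2 (pending dropped), breaks at step 2 where e2 dequeue() → empty is illegal

5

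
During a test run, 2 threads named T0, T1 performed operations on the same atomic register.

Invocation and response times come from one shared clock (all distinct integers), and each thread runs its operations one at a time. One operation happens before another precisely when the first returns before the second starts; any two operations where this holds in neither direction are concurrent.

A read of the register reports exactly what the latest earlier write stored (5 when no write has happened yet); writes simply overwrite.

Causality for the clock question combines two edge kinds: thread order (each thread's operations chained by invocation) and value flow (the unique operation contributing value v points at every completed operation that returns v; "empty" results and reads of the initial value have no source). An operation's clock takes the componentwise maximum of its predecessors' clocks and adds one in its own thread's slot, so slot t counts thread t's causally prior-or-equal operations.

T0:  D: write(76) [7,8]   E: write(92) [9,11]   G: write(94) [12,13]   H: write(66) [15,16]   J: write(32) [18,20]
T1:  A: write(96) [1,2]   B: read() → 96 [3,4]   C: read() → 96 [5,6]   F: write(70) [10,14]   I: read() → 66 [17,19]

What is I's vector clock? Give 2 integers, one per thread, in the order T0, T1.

no predecessors for A (invoked 1): T1 increments from zero → (0, 1)
no predecessors for D (invoked 7): T0 increments from zero → (1, 0)
B (invocation 3): componentwise max over VC(A)=(0, 1), +1 at T1, giving (0, 2)
E (invocation 9): componentwise max over VC(D)=(1, 0), +1 at T0, giving (2, 0)
C (invocation 5): componentwise max over VC(A)=(0, 1), VC(B)=(0, 2), +1 at T1, giving (0, 3)
G (invocation 12): componentwise max over VC(E)=(2, 0), +1 at T0, giving (3, 0)
F (invocation 10): componentwise max over VC(C)=(0, 3), +1 at T1, giving (0, 4)
H (invocation 15): componentwise max over VC(G)=(3, 0), +1 at T0, giving (4, 0)
J (invocation 18): componentwise max over VC(H)=(4, 0), +1 at T0, giving (5, 0)
I (invocation 17): componentwise max over VC(F)=(0, 4), VC(H)=(4, 0), +1 at T1, giving (4, 5)
target: VC(I) = (4, 5)

(4, 5)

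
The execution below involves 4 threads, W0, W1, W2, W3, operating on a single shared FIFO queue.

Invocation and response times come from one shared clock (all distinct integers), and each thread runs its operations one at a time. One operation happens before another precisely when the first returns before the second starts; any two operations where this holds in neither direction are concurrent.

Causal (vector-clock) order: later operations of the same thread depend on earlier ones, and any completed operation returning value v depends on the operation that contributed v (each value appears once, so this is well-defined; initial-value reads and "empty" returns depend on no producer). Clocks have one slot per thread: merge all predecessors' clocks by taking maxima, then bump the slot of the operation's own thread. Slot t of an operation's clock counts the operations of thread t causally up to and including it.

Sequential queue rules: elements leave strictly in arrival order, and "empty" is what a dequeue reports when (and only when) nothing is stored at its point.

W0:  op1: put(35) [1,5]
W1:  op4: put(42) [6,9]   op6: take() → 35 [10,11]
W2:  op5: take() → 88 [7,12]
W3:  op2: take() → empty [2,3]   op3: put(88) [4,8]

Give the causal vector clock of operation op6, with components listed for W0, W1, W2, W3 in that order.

op2 (invocation 2): nothing precedes it; W3's component alone gives (0, 0, 0, 1)
op4 (invocation 6): nothing precedes it; W1's component alone gives (0, 1, 0, 0)
op1 (invocation 1): nothing precedes it; W0's component alone gives (1, 0, 0, 0)
invoked at 4, op3 merges VC(op2)=(0, 0, 0, 1) and bumps W3's slot → (0, 0, 0, 2)
invoked at 7, op5 merges VC(op3)=(0, 0, 0, 2) and bumps W2's slot → (0, 0, 1, 2)
invoked at 10, op6 merges VC(op1)=(1, 0, 0, 0), VC(op4)=(0, 1, 0, 0) and bumps W1's slot → (1, 2, 0, 0)
target: VC(op6) = (1, 2, 0, 0)

(1, 2, 0, 0)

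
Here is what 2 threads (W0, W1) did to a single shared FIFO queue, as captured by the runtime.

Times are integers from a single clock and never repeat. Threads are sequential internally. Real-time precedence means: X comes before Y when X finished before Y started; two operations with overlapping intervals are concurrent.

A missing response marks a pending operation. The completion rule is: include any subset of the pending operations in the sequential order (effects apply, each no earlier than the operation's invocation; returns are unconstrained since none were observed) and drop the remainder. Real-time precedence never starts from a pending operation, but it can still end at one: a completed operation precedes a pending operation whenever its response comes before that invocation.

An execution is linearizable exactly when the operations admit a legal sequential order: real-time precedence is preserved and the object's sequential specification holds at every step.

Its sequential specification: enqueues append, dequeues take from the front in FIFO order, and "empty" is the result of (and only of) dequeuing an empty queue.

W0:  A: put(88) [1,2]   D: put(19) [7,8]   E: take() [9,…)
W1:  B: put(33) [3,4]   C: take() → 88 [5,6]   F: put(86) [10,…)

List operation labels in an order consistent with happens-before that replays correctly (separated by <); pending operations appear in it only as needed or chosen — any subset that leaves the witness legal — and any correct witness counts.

A < B < C < D

1. A put(88), leaving queue <88>
2. B put(33), leaving queue <88,33>
3. C take() → 88, leaving queue <33>
4. D put(19), leaving queue <33,19>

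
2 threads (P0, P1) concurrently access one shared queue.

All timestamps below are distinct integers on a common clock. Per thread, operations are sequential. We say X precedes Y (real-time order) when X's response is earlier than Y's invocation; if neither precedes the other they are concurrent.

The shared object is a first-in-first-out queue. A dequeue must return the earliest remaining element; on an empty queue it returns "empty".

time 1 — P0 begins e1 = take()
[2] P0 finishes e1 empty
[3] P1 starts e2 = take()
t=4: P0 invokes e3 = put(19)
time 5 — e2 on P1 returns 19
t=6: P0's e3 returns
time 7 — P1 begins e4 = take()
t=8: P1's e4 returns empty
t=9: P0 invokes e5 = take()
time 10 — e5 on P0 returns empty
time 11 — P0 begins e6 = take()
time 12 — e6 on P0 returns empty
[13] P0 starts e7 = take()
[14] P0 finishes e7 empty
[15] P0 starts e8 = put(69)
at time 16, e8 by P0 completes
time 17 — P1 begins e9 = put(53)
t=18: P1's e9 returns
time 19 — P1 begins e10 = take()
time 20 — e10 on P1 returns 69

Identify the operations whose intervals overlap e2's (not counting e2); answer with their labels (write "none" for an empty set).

e2 runs from 3 to 5; window-overlapping ops are concurrent
e1 [1,2]: before
e3 [4,6]: concurrent
e4 [7,8]: after
e5 [9,10]: after
e6 [11,12]: after
e7 [13,14]: after
e8 [15,16]: after
e9 [17,18]: after
e10 [19,20]: after

e3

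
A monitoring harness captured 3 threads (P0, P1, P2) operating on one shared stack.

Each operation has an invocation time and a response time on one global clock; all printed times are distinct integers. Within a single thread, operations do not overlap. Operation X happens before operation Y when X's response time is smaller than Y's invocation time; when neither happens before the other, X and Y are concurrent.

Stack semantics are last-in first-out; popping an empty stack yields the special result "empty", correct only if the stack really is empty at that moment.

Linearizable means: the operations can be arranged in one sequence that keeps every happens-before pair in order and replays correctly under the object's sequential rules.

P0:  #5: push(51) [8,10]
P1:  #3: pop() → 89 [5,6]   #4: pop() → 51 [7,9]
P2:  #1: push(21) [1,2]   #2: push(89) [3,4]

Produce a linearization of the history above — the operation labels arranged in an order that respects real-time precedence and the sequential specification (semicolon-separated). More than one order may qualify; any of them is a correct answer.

step 1: #1 push(21) — stack <21>
step 2: #2 push(89) — stack <21,89>
step 3: #3 pop() → 89 — stack <21>
step 4: #5 push(51) — stack <21,51>
step 5: #4 pop() → 51 — stack <21>

#1; #2; #3; #5; #4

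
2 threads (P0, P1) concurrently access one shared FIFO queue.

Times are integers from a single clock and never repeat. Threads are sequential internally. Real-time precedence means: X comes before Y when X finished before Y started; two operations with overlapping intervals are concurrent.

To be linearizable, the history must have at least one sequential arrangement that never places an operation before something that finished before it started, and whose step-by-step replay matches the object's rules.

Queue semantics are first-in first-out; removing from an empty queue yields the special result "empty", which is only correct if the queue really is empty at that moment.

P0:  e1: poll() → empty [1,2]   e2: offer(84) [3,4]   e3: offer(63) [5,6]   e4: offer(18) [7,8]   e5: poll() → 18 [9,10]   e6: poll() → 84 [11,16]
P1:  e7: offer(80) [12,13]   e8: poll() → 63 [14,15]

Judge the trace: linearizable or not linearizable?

the violation lands at event 10, e5's response at time 10: events 1..9 linearize, events 1..10 do not
one real-time candidate order over the 5 completed operations — the FIFO queue replay rejects it
e.g. e1, e2, e3, e4, e5: illegal at step 5, since e5 poll() → 18 cannot apply there

not linearizable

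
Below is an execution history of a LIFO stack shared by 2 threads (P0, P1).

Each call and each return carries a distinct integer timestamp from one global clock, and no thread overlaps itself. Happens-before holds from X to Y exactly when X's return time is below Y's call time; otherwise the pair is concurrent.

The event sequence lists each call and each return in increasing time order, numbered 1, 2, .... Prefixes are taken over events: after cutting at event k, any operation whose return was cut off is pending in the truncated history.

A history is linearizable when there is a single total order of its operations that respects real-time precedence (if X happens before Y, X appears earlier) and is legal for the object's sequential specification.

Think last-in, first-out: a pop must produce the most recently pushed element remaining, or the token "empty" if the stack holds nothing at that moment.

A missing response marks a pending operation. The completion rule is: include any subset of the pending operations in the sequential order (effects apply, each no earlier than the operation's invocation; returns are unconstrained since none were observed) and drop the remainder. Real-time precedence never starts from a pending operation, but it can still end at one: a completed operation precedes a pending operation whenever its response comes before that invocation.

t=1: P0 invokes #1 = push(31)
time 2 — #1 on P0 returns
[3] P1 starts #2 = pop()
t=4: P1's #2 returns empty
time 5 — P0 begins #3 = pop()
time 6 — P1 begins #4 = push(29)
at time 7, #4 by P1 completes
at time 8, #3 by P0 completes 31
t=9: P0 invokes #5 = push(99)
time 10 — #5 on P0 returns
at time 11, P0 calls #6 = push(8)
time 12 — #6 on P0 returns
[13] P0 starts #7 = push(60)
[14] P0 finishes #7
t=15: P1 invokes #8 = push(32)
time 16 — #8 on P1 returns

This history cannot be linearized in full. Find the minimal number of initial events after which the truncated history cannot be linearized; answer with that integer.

4

events 1..3 are still linearizable — one witness is #1:
step 1: #1 push(31) — stack <31>
with event 4 included (#2 responding at time 4), all real-time-consistent orders fail
e.g. #1, #2: illegal at step 2, since #2 pop() → empty cannot apply there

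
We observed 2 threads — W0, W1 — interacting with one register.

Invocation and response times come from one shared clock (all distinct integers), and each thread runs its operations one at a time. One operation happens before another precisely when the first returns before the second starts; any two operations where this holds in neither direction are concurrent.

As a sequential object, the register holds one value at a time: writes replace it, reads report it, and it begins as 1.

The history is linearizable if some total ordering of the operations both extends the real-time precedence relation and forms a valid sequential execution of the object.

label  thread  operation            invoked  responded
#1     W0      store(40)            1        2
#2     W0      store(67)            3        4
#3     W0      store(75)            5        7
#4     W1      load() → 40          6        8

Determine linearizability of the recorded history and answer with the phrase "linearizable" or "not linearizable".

the violation lands at event 8, #4's response at time 8: events 1..7 linearize, events 1..8 do not
the 4 completed operations admit 2 real-time orders; each fails the register replay
one such order, #1, #2, #3, #4, breaks at step 4 where #4 load() → 40 is illegal
one such order, #1, #2, #4, #3, breaks at step 3 where #4 load() → 40 is illegal

not linearizable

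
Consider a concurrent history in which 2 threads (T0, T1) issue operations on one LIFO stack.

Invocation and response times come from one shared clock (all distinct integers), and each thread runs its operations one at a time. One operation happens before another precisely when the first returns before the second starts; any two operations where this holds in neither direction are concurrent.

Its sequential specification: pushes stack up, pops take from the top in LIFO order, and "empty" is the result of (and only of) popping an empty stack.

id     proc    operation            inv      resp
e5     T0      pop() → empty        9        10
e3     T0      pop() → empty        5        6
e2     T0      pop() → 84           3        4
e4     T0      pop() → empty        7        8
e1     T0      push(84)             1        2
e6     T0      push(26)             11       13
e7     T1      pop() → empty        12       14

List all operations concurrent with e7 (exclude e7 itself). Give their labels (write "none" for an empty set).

e6

e7 spans [12,14]; an op avoiding the whole window 12..14 is ordered, any other is concurrent
e1 [1,2]: before
e2 [3,4]: before
e3 [5,6]: before
e4 [7,8]: before
e5 [9,10]: before
e6 [11,13]: concurrent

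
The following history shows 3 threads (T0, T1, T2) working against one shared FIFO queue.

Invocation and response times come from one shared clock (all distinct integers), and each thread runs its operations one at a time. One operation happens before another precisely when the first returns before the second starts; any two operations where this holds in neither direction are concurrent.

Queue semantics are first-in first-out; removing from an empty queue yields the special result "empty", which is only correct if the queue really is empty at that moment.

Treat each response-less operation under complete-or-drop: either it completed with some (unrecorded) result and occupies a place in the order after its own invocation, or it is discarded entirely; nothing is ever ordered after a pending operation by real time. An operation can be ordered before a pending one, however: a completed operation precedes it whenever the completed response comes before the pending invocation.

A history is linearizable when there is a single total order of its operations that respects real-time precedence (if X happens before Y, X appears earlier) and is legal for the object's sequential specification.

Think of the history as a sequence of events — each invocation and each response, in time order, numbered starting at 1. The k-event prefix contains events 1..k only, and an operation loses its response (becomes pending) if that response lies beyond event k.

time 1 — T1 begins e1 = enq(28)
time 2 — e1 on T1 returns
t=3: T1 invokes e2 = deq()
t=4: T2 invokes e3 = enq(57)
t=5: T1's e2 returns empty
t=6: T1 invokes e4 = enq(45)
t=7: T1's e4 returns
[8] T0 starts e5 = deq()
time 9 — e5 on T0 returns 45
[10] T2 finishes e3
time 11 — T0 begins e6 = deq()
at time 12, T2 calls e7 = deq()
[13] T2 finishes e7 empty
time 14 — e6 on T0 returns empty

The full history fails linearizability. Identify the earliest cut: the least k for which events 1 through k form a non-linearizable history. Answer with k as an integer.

events 1..4 are linearizable, e.g. via e1:
step 1: e1 enq(28) — queue <28>
adding event 5 (e2 responds at 5) leaves no legal real-time order
including or dropping the 1 pending operation (e3) in any combination fails
one such order, e1, e2 (pending dropped), breaks at step 2 where e2 deq() → empty is illegal

5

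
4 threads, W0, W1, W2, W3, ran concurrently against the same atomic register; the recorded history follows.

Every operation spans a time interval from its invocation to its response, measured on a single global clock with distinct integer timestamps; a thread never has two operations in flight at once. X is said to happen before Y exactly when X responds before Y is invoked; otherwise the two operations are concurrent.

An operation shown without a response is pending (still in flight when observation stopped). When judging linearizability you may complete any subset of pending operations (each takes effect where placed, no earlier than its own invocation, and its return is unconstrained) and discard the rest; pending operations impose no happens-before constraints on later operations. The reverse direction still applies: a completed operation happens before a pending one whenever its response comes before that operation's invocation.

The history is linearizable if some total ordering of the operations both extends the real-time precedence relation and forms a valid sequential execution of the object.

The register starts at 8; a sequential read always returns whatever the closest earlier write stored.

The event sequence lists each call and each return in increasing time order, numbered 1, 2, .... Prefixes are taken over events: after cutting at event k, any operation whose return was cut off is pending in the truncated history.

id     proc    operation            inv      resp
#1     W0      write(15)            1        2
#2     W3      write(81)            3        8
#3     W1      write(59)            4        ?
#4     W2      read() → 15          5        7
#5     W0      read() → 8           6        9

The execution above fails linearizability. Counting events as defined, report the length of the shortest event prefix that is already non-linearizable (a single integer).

one valid order for events 1..8 is #1, #4, #2:
after step 1 (#1 write(15)): value 15
after step 2 (#4 read() → 15): value 15
after step 3 (#2 write(81)): value 81
with event 9 included (#5 responding at time 9), all real-time-consistent orders fail
completion choices over the 1 pending operation (#3) were checked; none helps
sample order #1, #2, #4, #5 (pending dropped) stalls at step 3 — #4 read() → 15 has no legal effect
sample order #1, #2, #5, #4 (pending dropped) stalls at step 3 — #5 read() → 8 has no legal effect

9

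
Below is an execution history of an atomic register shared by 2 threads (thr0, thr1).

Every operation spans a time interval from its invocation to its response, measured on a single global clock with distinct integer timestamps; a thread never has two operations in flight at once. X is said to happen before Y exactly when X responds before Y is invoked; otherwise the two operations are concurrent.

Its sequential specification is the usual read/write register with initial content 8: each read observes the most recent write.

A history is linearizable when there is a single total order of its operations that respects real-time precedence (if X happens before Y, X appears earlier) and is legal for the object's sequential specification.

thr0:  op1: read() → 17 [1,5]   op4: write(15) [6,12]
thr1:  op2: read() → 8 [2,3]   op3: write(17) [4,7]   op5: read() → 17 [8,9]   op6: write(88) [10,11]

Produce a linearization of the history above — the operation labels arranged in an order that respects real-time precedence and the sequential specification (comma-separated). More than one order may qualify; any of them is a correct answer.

after step 1 (op2 read() → 8): value 8
after step 2 (op3 write(17)): value 17
after step 3 (op1 read() → 17): value 17
after step 4 (op5 read() → 17): value 17
after step 5 (op4 write(15)): value 15
after step 6 (op6 write(88)): value 88

op2, op3, op1, op5, op4, op6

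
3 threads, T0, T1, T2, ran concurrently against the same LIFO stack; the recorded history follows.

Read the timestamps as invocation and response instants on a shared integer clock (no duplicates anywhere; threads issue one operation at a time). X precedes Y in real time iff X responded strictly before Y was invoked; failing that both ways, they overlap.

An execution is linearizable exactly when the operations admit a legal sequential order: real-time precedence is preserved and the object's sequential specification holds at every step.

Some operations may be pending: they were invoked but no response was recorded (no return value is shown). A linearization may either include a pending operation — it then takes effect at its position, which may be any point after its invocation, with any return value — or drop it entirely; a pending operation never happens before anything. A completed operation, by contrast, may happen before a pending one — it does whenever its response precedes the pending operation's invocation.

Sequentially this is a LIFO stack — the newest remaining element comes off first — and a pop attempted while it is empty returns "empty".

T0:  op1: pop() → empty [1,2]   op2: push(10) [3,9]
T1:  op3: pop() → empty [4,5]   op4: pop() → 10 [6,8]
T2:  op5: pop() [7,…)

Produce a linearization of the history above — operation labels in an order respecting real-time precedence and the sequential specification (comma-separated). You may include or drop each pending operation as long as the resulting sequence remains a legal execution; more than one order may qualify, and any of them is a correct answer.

op1, op3, op2, op4

after step 1 (op1 pop() → empty): stack <>
after step 2 (op3 pop() → empty): stack <>
after step 3 (op2 push(10)): stack <10>
after step 4 (op4 pop() → 10): stack <>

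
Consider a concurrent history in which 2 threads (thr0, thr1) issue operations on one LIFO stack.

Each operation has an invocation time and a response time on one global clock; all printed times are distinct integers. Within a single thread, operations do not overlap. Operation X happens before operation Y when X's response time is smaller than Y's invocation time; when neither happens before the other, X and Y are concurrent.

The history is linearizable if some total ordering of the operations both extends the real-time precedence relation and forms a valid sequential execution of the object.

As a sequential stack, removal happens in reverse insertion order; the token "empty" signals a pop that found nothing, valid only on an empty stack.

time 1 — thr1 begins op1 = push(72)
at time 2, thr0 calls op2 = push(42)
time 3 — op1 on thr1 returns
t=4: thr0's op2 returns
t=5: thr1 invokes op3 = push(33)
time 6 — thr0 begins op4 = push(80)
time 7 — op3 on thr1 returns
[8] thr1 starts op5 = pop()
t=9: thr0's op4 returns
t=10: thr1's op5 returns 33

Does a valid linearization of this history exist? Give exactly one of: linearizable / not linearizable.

linearizable

a witness: op1, op2, op3, op5, op4
after step 1 (op1 push(72)): stack <72>
after step 2 (op2 push(42)): stack <72,42>
after step 3 (op3 push(33)): stack <72,42,33>
after step 4 (op5 pop() → 33): stack <72,42>
after step 5 (op4 push(80)): stack <72,42,80>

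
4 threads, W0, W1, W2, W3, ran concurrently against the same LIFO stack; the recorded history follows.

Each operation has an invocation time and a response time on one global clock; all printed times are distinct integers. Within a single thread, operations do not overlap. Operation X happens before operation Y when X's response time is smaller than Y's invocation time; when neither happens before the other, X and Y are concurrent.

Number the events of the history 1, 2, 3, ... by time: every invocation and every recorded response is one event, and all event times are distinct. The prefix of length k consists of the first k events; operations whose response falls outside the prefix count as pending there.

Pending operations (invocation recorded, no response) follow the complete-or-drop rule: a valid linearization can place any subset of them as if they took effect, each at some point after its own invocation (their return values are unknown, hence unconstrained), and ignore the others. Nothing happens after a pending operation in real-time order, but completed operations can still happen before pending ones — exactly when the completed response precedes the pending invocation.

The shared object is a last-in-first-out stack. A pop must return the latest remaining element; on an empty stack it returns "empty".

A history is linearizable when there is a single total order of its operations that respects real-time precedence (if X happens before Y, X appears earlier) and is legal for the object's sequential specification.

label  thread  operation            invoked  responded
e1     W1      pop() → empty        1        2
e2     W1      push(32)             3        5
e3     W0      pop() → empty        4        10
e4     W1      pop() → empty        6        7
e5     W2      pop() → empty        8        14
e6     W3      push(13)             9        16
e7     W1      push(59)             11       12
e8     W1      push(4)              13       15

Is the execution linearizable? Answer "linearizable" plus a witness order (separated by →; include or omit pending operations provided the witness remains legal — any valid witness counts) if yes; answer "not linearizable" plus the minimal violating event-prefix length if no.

the violation lands at event 10, e3's response at time 10: events 1..9 linearize, events 1..10 do not
3 orders of the 4 completed LIFO stack ops respect real time; none is legal
include/drop combinations of the 2 pending operations (e5, e6) were all tried; none helps
for example e1, e2, e3, e4 (pending dropped) fails at step 3: e3 pop() → empty is not legal there
for example e1, e2, e4, e3 (pending dropped) fails at step 3: e4 pop() → empty is not legal there

not linearizable — minimal violating prefix: 10 events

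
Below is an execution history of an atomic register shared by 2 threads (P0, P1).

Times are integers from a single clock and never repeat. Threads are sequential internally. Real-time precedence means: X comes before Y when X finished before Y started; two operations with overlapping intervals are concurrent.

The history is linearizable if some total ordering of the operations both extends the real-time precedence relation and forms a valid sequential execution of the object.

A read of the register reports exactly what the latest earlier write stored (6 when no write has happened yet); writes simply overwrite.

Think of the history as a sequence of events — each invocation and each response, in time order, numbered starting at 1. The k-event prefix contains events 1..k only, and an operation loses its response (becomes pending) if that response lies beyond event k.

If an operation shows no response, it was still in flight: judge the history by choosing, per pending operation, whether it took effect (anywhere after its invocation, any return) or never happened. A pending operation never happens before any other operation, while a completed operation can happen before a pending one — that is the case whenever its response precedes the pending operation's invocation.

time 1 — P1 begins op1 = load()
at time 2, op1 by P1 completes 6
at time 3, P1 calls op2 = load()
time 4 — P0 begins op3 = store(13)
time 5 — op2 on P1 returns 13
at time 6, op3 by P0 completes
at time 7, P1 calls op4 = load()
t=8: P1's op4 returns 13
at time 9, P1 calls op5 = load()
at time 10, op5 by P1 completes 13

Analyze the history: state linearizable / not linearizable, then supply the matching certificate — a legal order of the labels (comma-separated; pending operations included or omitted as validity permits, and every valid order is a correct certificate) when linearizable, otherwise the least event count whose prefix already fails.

linearizable — witness: op1, op3, op2, op4, op5

after step 1 (op1 load() → 6): value 6
after step 2 (op3 store(13)): value 13
after step 3 (op2 load() → 13): value 13
after step 4 (op4 load() → 13): value 13
after step 5 (op5 load() → 13): value 13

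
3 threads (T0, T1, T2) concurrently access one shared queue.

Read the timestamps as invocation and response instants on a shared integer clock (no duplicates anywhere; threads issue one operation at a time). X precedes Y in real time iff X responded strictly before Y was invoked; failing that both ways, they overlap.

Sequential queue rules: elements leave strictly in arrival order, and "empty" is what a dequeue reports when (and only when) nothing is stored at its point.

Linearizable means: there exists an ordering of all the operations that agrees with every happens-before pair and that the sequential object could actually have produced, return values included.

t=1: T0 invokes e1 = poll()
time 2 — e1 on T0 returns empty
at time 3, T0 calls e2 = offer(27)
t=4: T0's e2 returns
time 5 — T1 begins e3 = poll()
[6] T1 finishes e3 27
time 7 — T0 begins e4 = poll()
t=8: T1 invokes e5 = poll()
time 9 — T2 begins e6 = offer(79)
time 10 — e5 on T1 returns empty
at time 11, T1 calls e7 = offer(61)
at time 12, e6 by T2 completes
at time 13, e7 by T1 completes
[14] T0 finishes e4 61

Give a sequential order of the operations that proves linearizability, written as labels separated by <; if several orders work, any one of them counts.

step 1: e1 poll() → empty — queue <>
step 2: e2 offer(27) — queue <27>
step 3: e3 poll() → 27 — queue <>
step 4: e5 poll() → empty — queue <>
step 5: e7 offer(61) — queue <61>
step 6: e4 poll() → 61 — queue <>
step 7: e6 offer(79) — queue <79>

e1 < e2 < e3 < e5 < e7 < e4 < e6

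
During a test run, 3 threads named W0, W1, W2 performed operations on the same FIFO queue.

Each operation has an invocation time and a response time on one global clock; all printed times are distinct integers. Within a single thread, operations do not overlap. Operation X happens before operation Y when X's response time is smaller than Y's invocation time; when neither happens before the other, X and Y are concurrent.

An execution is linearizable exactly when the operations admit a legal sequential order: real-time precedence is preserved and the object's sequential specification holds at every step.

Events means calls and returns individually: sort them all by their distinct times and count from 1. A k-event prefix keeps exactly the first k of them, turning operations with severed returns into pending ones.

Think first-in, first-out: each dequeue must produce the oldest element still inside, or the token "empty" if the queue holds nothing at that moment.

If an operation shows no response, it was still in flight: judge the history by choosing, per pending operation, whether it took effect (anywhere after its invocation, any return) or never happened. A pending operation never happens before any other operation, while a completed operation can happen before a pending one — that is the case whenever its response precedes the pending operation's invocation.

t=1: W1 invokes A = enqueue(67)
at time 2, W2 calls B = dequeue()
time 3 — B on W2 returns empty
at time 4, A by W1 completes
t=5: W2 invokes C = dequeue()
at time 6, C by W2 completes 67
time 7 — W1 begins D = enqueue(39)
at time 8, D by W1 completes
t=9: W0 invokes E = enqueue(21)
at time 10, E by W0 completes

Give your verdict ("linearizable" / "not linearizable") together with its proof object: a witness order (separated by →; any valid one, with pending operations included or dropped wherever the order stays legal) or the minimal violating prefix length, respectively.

step 1: B dequeue() → empty — queue <>
step 2: A enqueue(67) — queue <67>
step 3: C dequeue() → 67 — queue <>
step 4: D enqueue(39) — queue <39>
step 5: E enqueue(21) — queue <39,21>

linearizable — witness: B → A → C → D → E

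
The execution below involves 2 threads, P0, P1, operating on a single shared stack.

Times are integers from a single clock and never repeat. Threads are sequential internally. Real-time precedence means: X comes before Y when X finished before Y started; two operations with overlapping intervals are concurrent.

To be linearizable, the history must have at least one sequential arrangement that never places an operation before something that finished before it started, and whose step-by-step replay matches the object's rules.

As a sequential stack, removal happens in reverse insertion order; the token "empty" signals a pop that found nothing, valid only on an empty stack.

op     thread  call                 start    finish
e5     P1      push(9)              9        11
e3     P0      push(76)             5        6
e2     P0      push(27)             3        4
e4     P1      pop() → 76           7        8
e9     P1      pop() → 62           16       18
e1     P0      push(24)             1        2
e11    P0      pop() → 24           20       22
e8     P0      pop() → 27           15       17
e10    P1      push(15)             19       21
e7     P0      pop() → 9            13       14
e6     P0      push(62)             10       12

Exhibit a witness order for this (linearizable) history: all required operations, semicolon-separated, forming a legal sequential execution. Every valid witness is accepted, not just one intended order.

e1; e2; e3; e4; e6; e5; e7; e9; e8; e11; e10

step 1: e1 push(24) — stack <24>
step 2: e2 push(27) — stack <24,27>
step 3: e3 push(76) — stack <24,27,76>
step 4: e4 pop() → 76 — stack <24,27>
step 5: e6 push(62) — stack <24,27,62>
step 6: e5 push(9) — stack <24,27,62,9>
step 7: e7 pop() → 9 — stack <24,27,62>
step 8: e9 pop() → 62 — stack <24,27>
step 9: e8 pop() → 27 — stack <24>
step 10: e11 pop() → 24 — stack <>
step 11: e10 push(15) — stack <15>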